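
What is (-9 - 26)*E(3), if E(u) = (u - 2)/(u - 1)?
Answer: -35/2 ≈ -17.500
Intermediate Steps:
E(u) = (-2 + u)/(-1 + u)
(-9 - 26)*E(3) = (-9 - 26)*((-2 + 3)/(-1 + 3)) = -35/2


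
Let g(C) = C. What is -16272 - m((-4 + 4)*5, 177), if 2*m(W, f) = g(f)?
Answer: -32721/2 ≈ -16361.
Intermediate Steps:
m(W, f) = f/2
-16272 - m((-4 + 4)*5, 177) = -16272 - 177/2 = -32721/2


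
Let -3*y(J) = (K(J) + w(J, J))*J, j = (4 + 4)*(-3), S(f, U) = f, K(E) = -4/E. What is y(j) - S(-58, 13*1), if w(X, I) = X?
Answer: -398/3 ≈ -132.67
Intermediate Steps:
j = -24 (j = 8*(-3) = -24)
y(J) = -J*(J - 4/J)/3 (y(J) = -(-4/J + J)*J/3 = -(J - 4/J)*J/3 = -J*(J - 4/J)/3)
y(j) - S(-58, 13*1) = (4/3 - 1/3*(-24)**2) - 1*(-58) = (4/3 - 1/3*576) + 58 = (4/3 - 192) + 58 = -572/3 + 58 = -398/3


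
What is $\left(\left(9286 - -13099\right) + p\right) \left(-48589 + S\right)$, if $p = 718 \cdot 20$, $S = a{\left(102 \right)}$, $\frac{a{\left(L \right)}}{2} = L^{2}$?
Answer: $-1020812845$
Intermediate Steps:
$a{\left(L \right)} = 2 L^{2}$
$S = 20808$ ($S = 2 \cdot 102^{2} = 2 \cdot 10404 = 20808$)
$p = 14360$
$\left(\left(9286 - -13099\right) + p\right) \left(-48589 + S\right) = \left(\left(9286 - -13099\right) + 14360\right) \left(-48589 + 20808\right) = \left(\left(9286 + 13099\right) + 14360\right) \left(-27781\right) = \left(22385 + 14360\right) \left(-27781\right) = 36745 \left(-27781\right) = -1020812845$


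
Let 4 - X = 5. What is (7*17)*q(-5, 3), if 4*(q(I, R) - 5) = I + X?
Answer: 833/2 ≈ 416.50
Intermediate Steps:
X = -1 (X = 4 - 1*5 = 4 - 5 = -1)
q(I, R) = 19/4 + I/4 (q(I, R) = 5 + (I - 1)/4 = 5 + (-1 + I)/4 = 5 + (-¼ + I/4) = 19/4 + I/4)
(7*17)*q(-5, 3) = (7*17)*(19/4 + (¼)*(-5)) = 119*(19/4 - 5/4) = 119*(7/2) = 833/2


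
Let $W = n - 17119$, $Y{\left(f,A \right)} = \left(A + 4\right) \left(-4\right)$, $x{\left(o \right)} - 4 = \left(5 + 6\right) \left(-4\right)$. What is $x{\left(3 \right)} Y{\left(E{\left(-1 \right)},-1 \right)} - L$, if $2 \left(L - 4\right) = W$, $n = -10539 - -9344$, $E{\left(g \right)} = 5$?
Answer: $9633$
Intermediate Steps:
$x{\left(o \right)} = -40$ ($x{\left(o \right)} = 4 + \left(5 + 6\right) \left(-4\right) = 4 + 11 \left(-4\right) = 4 - 44 = -40$)
$Y{\left(f,A \right)} = -16 - 4 A$ ($Y{\left(f,A \right)} = \left(4 + A\right) \left(-4\right) = -16 - 4 A$)
$n = -1195$ ($n = -10539 + 9344 = -1195$)
$W = -18314$ ($W = -1195 - 17119 = -18314$)
$L = -9153$ ($L = 4 + \frac{1}{2} \left(-18314\right) = 4 - 9157 = -9153$)
$x{\left(3 \right)} Y{\left(E{\left(-1 \right)},-1 \right)} - L = - 40 \left(-16 - -4\right) - -9153 = - 40 \left(-16 + 4\right) + 9153 = \left(-40\right) \left(-12\right) + 9153 = 480 + 9153 = 9633$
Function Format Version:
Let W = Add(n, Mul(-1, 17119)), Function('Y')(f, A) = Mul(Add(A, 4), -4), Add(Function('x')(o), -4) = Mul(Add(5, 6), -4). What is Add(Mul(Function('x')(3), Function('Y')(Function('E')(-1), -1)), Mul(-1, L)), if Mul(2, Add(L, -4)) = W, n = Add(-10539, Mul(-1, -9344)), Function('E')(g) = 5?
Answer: 9633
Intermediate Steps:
Function('x')(o) = -40 (Function('x')(o) = Add(4, Mul(Add(5, 6), -4)) = Add(4, Mul(11, -4)) = Add(4, -44) = -40)
Function('Y')(f, A) = Add(-16, Mul(-4, A)) (Function('Y')(f, A) = Mul(Add(4, A), -4) = Add(-16, Mul(-4, A)))
n = -1195 (n = Add(-10539, 9344) = -1195)
W = -18314 (W = Add(-1195, Mul(-1, 17119)) = Add(-1195, -17119) = -18314)
L = -9153 (L = Add(4, Mul(Rational(1, 2), -18314)) = Add(4, -9157) = -9153)
Add(Mul(Function('x')(3), Function('Y')(Function('E')(-1), -1)), Mul(-1, L)) = Add(Mul(-40, Add(-16, Mul(-4, -1))), Mul(-1, -9153)) = Add(Mul(-40, Add(-16, 4)), 9153) = Add(Mul(-40, -12), 9153) = Add(480, 9153) = 9633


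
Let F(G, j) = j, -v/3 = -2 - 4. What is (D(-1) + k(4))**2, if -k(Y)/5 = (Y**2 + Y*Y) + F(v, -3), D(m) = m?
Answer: 21316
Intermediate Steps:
v = 18 (v = -3*(-2 - 4) = -3*(-6) = 18)
k(Y) = 15 - 10*Y**2 (k(Y) = -5*((Y**2 + Y*Y) - 3) = -5*((Y**2 + Y**2) - 3) = -5*(2*Y**2 - 3) = -5*(-3 + 2*Y**2) = 15 - 10*Y**2)
(D(-1) + k(4))**2 = (-1 + (15 - 10*4**2))**2 = (-1 + (15 - 10*16))**2 = (-1 + (15 - 160))**2 = (-1 - 145)**2 = (-146)**2 = 21316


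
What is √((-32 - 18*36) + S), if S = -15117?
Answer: I*√15797 ≈ 125.69*I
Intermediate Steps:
√((-32 - 18*36) + S) = √((-32 - 18*36) - 15117) = √((-32 - 648) - 15117) = √(-680 - 15117) = √(-15797) = I*√15797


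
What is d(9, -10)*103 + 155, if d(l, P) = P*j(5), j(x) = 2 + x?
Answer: -7055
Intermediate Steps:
d(l, P) = 7*P (d(l, P) = P*(2 + 5) = P*7 = 7*P)
d(9, -10)*103 + 155 = (7*(-10))*103 + 155 = -70*103 + 155 = -7210 + 155 = -7055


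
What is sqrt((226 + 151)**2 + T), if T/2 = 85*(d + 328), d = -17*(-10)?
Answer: sqrt(226789) ≈ 476.22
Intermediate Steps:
d = 170
T = 84660 (T = 2*(85*(170 + 328)) = 2*(85*498) = 2*42330 = 84660)
sqrt((226 + 151)**2 + T) = sqrt((226 + 151)**2 + 84660) = sqrt(377**2 + 84660) = sqrt(142129 + 84660) = sqrt(226789)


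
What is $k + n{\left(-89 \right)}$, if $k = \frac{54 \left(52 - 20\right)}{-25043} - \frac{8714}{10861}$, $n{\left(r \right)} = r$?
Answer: $- \frac{24444282557}{271992023} \approx -89.871$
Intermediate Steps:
$k = - \frac{236992510}{271992023}$ ($k = 54 \cdot 32 \left(- \frac{1}{25043}\right) - \frac{8714}{10861} = 1728 \left(- \frac{1}{25043}\right) - \frac{8714}{10861} = - \frac{1728}{25043} - \frac{8714}{10861} = - \frac{236992510}{271992023} \approx -0.87132$)
$k + n{\left(-89 \right)} = - \frac{236992510}{271992023} - 89 = - \frac{24444282557}{271992023}$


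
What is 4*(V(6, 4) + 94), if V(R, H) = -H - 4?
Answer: 344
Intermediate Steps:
V(R, H) = -4 - H
4*(V(6, 4) + 94) = 4*((-4 - 1*4) + 94) = 4*((-4 - 4) + 94) = 4*(-8 + 94) = 4*86 = 344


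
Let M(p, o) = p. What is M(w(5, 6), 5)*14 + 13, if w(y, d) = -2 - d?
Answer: -99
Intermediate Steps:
M(w(5, 6), 5)*14 + 13 = (-2 - 1*6)*14 + 13 = (-2 - 6)*14 + 13 = -8*14 + 13 = -112 + 13 = -99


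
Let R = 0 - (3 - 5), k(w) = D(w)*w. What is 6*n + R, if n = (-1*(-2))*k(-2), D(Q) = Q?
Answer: 50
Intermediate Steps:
k(w) = w² (k(w) = w*w = w²)
R = 2 (R = 0 - 1*(-2) = 0 + 2 = 2)
n = 8 (n = -1*(-2)*(-2)² = 2*4 = 8)
6*n + R = 6*8 + 2 = 48 + 2 = 50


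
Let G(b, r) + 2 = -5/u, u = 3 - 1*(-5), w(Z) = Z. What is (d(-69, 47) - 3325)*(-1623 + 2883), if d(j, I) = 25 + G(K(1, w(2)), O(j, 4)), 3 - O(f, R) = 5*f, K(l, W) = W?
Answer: -8322615/2 ≈ -4.1613e+6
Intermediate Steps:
u = 8 (u = 3 + 5 = 8)
O(f, R) = 3 - 5*f
G(b, r) = -21/8 (G(b, r) = -2 - 5/8 = -21/8)
d(j, I) = 179/8 (d(j, I) = 25 - 21/8 = 179/8)
(d(-69, 47) - 3325)*(-1623 + 2883) = (179/8 - 3325)*(-1623 + 2883) = -26421/8*1260 = -8322615/2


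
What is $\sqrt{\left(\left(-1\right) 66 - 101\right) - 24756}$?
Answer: $i \sqrt{24923} \approx 157.87 i$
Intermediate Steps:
$\sqrt{\left(\left(-1\right) 66 - 101\right) - 24756} = \sqrt{\left(-66 - 101\right) - 24756} = \sqrt{-167 - 24756} = \sqrt{-24923} = i \sqrt{24923}$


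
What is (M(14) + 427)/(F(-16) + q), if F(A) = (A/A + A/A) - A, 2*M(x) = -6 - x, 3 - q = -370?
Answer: 417/391 ≈ 1.0665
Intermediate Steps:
q = 373 (q = 3 - 1*(-370) = 3 + 370 = 373)
M(x) = -3 - x/2 (M(x) = (-6 - x)/2 = -3 - x/2)
F(A) = 2 - A (F(A) = (1 + 1) - A = 2 - A)
(M(14) + 427)/(F(-16) + q) = ((-3 - ½*14) + 427)/((2 - 1*(-16)) + 373) = ((-3 - 7) + 427)/((2 + 16) + 373) = (-10 + 427)/(18 + 373) = 417/391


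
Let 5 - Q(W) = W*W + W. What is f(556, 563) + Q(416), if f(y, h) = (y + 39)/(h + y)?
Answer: -194108978/1119 ≈ -1.7347e+5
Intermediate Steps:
f(y, h) = (39 + y)/(h + y)
Q(W) = 5 - W - W² (Q(W) = 5 - (W*W + W) = 5 - (W² + W) = 5 - (W + W²) = 5 + (-W - W²) = 5 - W - W²)
f(556, 563) + Q(416) = (39 + 556)/(563 + 556) + (5 - 1*416 - 1*416²) = 595/1119 + (5 - 416 - 1*173056) = (1/1119)*595 + (5 - 416 - 173056) = 595/1119 - 173467 = -194108978/1119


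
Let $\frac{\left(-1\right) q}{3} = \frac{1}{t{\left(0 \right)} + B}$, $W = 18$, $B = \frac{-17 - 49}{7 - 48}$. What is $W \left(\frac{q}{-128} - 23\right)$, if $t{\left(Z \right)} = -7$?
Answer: $- \frac{5856723}{14144} \approx -414.08$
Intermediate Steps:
$B = \frac{66}{41}$ ($B = - \frac{66}{-41} = \left(-66\right) \left(- \frac{1}{41}\right) = \frac{66}{41} \approx 1.6098$)
$q = \frac{123}{221}$ ($q = - \frac{3}{-7 + \frac{66}{41}} = - \frac{3}{- \frac{221}{41}} = \left(-3\right) \left(- \frac{41}{221}\right) = \frac{123}{221} \approx 0.55656$)
$W \left(\frac{q}{-128} - 23\right) = 18 \left(\frac{123}{221 \left(-128\right)} - 23\right) = 18 \left(\frac{123}{221} \left(- \frac{1}{128}\right) - 23\right) = 18 \left(- \frac{123}{28288} - 23\right) = 18 \left(- \frac{650747}{28288}\right) = - \frac{5856723}{14144}$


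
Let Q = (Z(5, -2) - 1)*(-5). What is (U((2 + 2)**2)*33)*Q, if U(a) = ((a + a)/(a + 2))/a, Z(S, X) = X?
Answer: 55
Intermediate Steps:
Q = 15 (Q = (-2 - 1)*(-5) = -3*(-5) = 15)
U(a) = 2/(2 + a) (U(a) = ((2*a)/(2 + a))/a = (2*a/(2 + a))/a = 2/(2 + a))
(U((2 + 2)**2)*33)*Q = ((2/(2 + (2 + 2)**2))*33)*15 = ((2/(2 + 4**2))*33)*15 = ((2/(2 + 16))*33)*15 = ((2/18)*33)*15 = ((2*(1/18))*33)*15 = ((1/9)*33)*15 = (11/3)*15 = 55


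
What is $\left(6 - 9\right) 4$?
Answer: $-12$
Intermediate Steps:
$\left(6 - 9\right) 4 = \left(-3\right) 4 = -12$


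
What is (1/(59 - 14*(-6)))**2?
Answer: 1/20449 ≈ 4.8902e-5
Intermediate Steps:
(1/(59 - 14*(-6)))**2 = (1/(59 + 84))**2 = (1/143)**2 = 1/20449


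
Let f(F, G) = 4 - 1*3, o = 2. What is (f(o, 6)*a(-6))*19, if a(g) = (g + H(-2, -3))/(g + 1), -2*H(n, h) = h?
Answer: 171/10 ≈ 17.100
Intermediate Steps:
H(n, h) = -h/2
f(F, G) = 1 (f(F, G) = 4 - 3 = 1)
a(g) = (3/2 + g)/(1 + g) (a(g) = (g - ½*(-3))/(g + 1) = (g + 3/2)/(1 + g) = (3/2 + g)/(1 + g))
(f(o, 6)*a(-6))*19 = (1*((3/2 - 6)/(1 - 6)))*19 = (1*(-9/2/(-5)))*19 = (1*(-⅕*(-9/2)))*19 = (1*(9/10))*19 = (9/10)*19 = 171/10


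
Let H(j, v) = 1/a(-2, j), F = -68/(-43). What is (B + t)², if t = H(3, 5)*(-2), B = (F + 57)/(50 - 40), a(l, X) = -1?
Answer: 11417641/184900 ≈ 61.750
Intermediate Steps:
F = 68/43 (F = -68*(-1/43) = 68/43 ≈ 1.5814)
H(j, v) = -1 (H(j, v) = 1/(-1) = -1)
B = 2519/430 (B = (68/43 + 57)/(50 - 40) = (2519/43)/10 = (2519/43)*(⅒) = 2519/430 ≈ 5.8581)
t = 2 (t = -1*(-2) = 2)
(B + t)² = (2519/430 + 2)² = (3379/430)² = 11417641/184900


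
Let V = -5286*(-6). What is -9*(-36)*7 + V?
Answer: 33984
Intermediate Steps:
V = 31716
-9*(-36)*7 + V = -9*(-36)*7 + 31716 = 324*7 + 31716 = 2268 + 31716 = 33984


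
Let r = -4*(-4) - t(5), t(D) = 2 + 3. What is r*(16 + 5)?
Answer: 231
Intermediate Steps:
t(D) = 5
r = 11 (r = -4*(-4) - 1*5 = 16 - 5 = 11)
r*(16 + 5) = 11*(16 + 5) = 11*21 = 231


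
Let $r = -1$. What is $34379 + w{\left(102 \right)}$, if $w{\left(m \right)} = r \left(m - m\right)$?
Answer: $34379$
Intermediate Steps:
$w{\left(m \right)} = 0$ ($w{\left(m \right)} = - (m - m) = \left(-1\right) 0 = 0$)
$34379 + w{\left(102 \right)} = 34379 + 0 = 34379$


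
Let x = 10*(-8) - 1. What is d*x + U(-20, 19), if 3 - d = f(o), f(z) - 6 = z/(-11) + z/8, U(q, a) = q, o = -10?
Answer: 8597/44 ≈ 195.39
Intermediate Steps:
f(z) = 6 + 3*z/88 (f(z) = 6 + (z/(-11) + z/8) = 6 + (z*(-1/11) + z*(1/8)) = 6 + (-z/11 + z/8) = 6 + 3*z/88)
d = -117/44 (d = 3 - (6 + (3/88)*(-10)) = 3 - (6 - 15/44) = 3 - 1*249/44 = 3 - 249/44 = -117/44 ≈ -2.6591)
x = -81 (x = -80 - 1 = -81)
d*x + U(-20, 19) = -117/44*(-81) - 20 = 9477/44 - 20 = 8597/44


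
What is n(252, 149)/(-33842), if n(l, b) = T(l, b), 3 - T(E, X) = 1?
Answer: -1/16921 ≈ -5.9098e-5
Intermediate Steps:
T(E, X) = 2 (T(E, X) = 3 - 1*1 = 3 - 1 = 2)
n(l, b) = 2
n(252, 149)/(-33842) = 2/(-33842) = 2*(-1/33842) = -1/16921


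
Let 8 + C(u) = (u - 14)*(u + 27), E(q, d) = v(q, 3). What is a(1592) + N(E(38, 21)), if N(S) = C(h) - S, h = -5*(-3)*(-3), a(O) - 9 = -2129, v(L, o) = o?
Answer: -1069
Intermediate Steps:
a(O) = -2120 (a(O) = 9 - 2129 = -2120)
E(q, d) = 3
h = -45 (h = 15*(-3) = -45)
C(u) = -8 + (-14 + u)*(27 + u) (C(u) = -8 + (u - 14)*(u + 27) = -8 + (-14 + u)*(27 + u))
N(S) = 1054 - S (N(S) = (-386 + (-45)² + 13*(-45)) - S = (-386 + 2025 - 585) - S = 1054 - S)
a(1592) + N(E(38, 21)) = -2120 + (1054 - 1*3) = -2120 + (1054 - 3) = -2120 + 1051 = -1069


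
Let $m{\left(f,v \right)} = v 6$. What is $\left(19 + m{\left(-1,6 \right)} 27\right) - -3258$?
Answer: $4249$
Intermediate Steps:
$m{\left(f,v \right)} = 6 v$
$\left(19 + m{\left(-1,6 \right)} 27\right) - -3258 = \left(19 + 6 \cdot 6 \cdot 27\right) - -3258 = \left(19 + 36 \cdot 27\right) + 3258 = \left(19 + 972\right) + 3258 = 991 + 3258 = 4249$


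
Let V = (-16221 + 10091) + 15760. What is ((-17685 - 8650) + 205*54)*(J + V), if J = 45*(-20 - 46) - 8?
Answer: -101542780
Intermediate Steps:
V = 9630 (V = -6130 + 15760 = 9630)
J = -2978 (J = 45*(-66) - 8 = -2970 - 8 = -2978)
((-17685 - 8650) + 205*54)*(J + V) = ((-17685 - 8650) + 205*54)*(-2978 + 9630) = (-26335 + 11070)*6652 = -15265*6652 = -101542780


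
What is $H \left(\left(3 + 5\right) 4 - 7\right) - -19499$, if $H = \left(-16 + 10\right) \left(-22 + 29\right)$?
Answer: $18449$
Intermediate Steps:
$H = -42$ ($H = \left(-6\right) 7 = -42$)
$H \left(\left(3 + 5\right) 4 - 7\right) - -19499 = - 42 \left(\left(3 + 5\right) 4 - 7\right) - -19499 = - 42 \left(8 \cdot 4 - 7\right) + 19499 = - 42 \left(32 - 7\right) + 19499 = \left(-42\right) 25 + 19499 = -1050 + 19499 = 18449$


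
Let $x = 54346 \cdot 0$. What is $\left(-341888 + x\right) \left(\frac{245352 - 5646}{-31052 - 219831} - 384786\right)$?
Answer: $\frac{33004672875804672}{250883} \approx 1.3155 \cdot 10^{11}$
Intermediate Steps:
$x = 0$
$\left(-341888 + x\right) \left(\frac{245352 - 5646}{-31052 - 219831} - 384786\right) = \left(-341888 + 0\right) \left(\frac{245352 - 5646}{-31052 - 219831} - 384786\right) = - 341888 \left(\frac{239706}{-250883} - 384786\right) = - 341888 \left(239706 \left(- \frac{1}{250883}\right) - 384786\right) = - 341888 \left(- \frac{239706}{250883} - 384786\right) = \left(-341888\right) \left(- \frac{96536505744}{250883}\right) = \frac{33004672875804672}{250883}$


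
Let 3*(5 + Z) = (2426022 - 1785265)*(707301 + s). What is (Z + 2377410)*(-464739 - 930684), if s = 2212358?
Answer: -870185352115714998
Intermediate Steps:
Z = 1870791941848/3 (Z = -5 + ((2426022 - 1785265)*(707301 + 2212358))/3 = -5 + (640757*2919659)/3 = -5 + (⅓)*1870791941863 = -5 + 1870791941863/3 = 1870791941848/3 ≈ 6.2360e+11)
(Z + 2377410)*(-464739 - 930684) = (1870791941848/3 + 2377410)*(-464739 - 930684) = (1870799074078/3)*(-1395423) = -870185352115714998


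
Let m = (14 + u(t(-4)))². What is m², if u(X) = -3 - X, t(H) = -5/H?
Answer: 2313441/256 ≈ 9036.9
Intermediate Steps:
m = 1521/16 (m = (14 + (-3 - (-5)/(-4)))² = (14 + (-3 - (-5)*(-1)/4))² = (14 + (-3 - 1*5/4))² = (14 + (-3 - 5/4))² = (14 - 17/4)² = (39/4)² = 1521/16 ≈ 95.063)
m² = (1521/16)² = 2313441/256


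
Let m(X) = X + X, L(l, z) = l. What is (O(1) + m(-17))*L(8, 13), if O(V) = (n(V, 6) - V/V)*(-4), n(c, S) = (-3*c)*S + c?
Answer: 304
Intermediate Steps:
n(c, S) = c - 3*S*c (n(c, S) = -3*S*c + c = c - 3*S*c)
m(X) = 2*X
O(V) = 4 + 68*V (O(V) = (V*(1 - 3*6) - V/V)*(-4) = (V*(1 - 18) - 1*1)*(-4) = (V*(-17) - 1)*(-4) = (-17*V - 1)*(-4) = (-1 - 17*V)*(-4) = 4 + 68*V)
(O(1) + m(-17))*L(8, 13) = ((4 + 68*1) + 2*(-17))*8 = ((4 + 68) - 34)*8 = (72 - 34)*8 = 38*8 = 304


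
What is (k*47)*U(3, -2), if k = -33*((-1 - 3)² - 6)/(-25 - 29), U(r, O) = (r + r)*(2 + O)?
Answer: 0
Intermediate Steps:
U(r, O) = 2*r*(2 + O) (U(r, O) = (2*r)*(2 + O) = 2*r*(2 + O))
k = 55/9 (k = -33/((-54/((-4)² - 6))) = -33/((-54/(16 - 6))) = -33/((-54/10)) = -33/((-54*⅒)) = -33/(-27/5) = -33*(-5/27) = 55/9 ≈ 6.1111)
(k*47)*U(3, -2) = ((55/9)*47)*(2*3*(2 - 2)) = 2585*(2*3*0)/9 = (2585/9)*0 = 0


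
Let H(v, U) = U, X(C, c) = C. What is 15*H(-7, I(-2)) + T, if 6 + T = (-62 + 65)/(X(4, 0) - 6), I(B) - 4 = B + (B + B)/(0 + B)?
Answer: 105/2 ≈ 52.500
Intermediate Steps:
I(B) = 6 + B (I(B) = 4 + (B + (B + B)/(0 + B)) = 4 + (B + (2*B)/B) = 4 + (B + 2) = 4 + (2 + B) = 6 + B)
T = -15/2 (T = -6 + (-62 + 65)/(4 - 6) = -6 + 3/(-2) = -6 + 3*(-1/2) = -6 - 3/2 = -15/2 ≈ -7.5000)
15*H(-7, I(-2)) + T = 15*(6 - 2) - 15/2 = 15*4 - 15/2 = 60 - 15/2 = 105/2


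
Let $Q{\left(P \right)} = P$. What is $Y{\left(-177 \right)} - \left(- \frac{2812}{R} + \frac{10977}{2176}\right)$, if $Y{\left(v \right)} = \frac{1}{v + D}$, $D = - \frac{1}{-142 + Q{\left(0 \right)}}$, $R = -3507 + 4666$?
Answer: $- \frac{8753797529}{3336053888} \approx -2.624$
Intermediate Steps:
$R = 1159$
$D = \frac{1}{142}$ ($D = - \frac{1}{-142 + 0} = - \frac{1}{-142} = \left(-1\right) \left(- \frac{1}{142}\right) = \frac{1}{142} \approx 0.0070423$)
$Y{\left(v \right)} = \frac{1}{\frac{1}{142} + v}$ ($Y{\left(v \right)} = \frac{1}{v + \frac{1}{142}} = \frac{1}{\frac{1}{142} + v}$)
$Y{\left(-177 \right)} - \left(- \frac{2812}{R} + \frac{10977}{2176}\right) = \frac{142}{1 + 142 \left(-177\right)} - \left(- \frac{2812}{1159} + \frac{10977}{2176}\right) = \frac{142}{1 - 25134} - \left(\left(-2812\right) \frac{1}{1159} + 10977 \cdot \frac{1}{2176}\right) = \frac{142}{-25133} - \left(- \frac{148}{61} + \frac{10977}{2176}\right) = 142 \left(- \frac{1}{25133}\right) - \frac{347549}{132736} = - \frac{142}{25133} - \frac{347549}{132736} = - \frac{8753797529}{3336053888}$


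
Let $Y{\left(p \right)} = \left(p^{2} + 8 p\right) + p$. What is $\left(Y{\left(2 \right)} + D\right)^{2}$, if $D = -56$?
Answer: $1156$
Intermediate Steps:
$Y{\left(p \right)} = p^{2} + 9 p$
$\left(Y{\left(2 \right)} + D\right)^{2} = \left(2 \left(9 + 2\right) - 56\right)^{2} = \left(2 \cdot 11 - 56\right)^{2} = \left(22 - 56\right)^{2} = \left(-34\right)^{2} = 1156$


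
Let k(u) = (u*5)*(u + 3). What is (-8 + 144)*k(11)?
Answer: 104720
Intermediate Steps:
k(u) = 5*u*(3 + u) (k(u) = (5*u)*(3 + u) = 5*u*(3 + u))
(-8 + 144)*k(11) = (-8 + 144)*(5*11*(3 + 11)) = 136*(5*11*14) = 136*770 = 104720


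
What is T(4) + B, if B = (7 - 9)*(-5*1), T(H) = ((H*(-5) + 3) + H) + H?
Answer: 1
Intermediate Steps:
T(H) = 3 - 3*H (T(H) = ((-5*H + 3) + H) + H = ((3 - 5*H) + H) + H = (3 - 4*H) + H = 3 - 3*H)
B = 10 (B = -2*(-5) = 10)
T(4) + B = (3 - 3*4) + 10 = (3 - 12) + 10 = -9 + 10 = 1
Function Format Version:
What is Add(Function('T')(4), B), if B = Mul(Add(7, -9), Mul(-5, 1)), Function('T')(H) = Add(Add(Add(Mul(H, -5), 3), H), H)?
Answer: 1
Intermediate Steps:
Function('T')(H) = Add(3, Mul(-3, H)) (Function('T')(H) = Add(Add(Add(Mul(-5, H), 3), H), H) = Add(Add(Add(3, Mul(-5, H)), H), H) = Add(Add(3, Mul(-4, H)), H) = Add(3, Mul(-3, H)))
B = 10 (B = Mul(-2, -5) = 10)
Add(Function('T')(4), B) = Add(Add(3, Mul(-3, 4)), 10) = Add(Add(3, -12), 10) = Add(-9, 10) = 1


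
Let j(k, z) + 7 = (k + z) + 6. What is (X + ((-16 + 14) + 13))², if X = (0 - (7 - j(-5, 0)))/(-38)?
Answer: 185761/1444 ≈ 128.64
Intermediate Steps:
j(k, z) = -1 + k + z (j(k, z) = -7 + ((k + z) + 6) = -7 + (6 + k + z) = -1 + k + z)
X = 13/38 (X = (0 - (7 - (-1 - 5 + 0)))/(-38) = (0 - (7 - 1*(-6)))*(-1/38) = (0 - (7 + 6))*(-1/38) = (0 - 1*13)*(-1/38) = (0 - 13)*(-1/38) = -13*(-1/38) = 13/38 ≈ 0.34211)
(X + ((-16 + 14) + 13))² = (13/38 + ((-16 + 14) + 13))² = (13/38 + (-2 + 13))² = (13/38 + 11)² = (431/38)² = 185761/1444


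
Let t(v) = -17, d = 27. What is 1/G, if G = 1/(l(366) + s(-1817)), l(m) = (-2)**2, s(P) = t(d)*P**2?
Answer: -56125309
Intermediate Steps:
s(P) = -17*P**2
l(m) = 4
G = -1/56125309 (G = 1/(4 - 17*(-1817)**2) = 1/(4 - 17*3301489) = 1/(4 - 56125313) = 1/(-56125309) = -1/56125309 ≈ -1.7817e-8)
1/G = 1/(-1/56125309) = -56125309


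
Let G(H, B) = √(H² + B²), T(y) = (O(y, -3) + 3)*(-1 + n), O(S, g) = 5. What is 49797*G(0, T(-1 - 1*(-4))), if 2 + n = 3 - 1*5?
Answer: 1991880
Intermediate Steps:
n = -4 (n = -2 + (3 - 1*5) = -2 + (3 - 5) = -2 - 2 = -4)
T(y) = -40 (T(y) = (5 + 3)*(-1 - 4) = 8*(-5) = -40)
G(H, B) = √(B² + H²)
49797*G(0, T(-1 - 1*(-4))) = 49797*√((-40)² + 0²) = 49797*√(1600 + 0) = 49797*√1600 = 49797*40 = 1991880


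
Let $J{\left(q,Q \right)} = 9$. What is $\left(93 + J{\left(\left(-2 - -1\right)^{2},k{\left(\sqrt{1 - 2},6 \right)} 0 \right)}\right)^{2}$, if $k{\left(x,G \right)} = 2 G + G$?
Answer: $10404$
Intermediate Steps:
$k{\left(x,G \right)} = 3 G$
$\left(93 + J{\left(\left(-2 - -1\right)^{2},k{\left(\sqrt{1 - 2},6 \right)} 0 \right)}\right)^{2} = \left(93 + 9\right)^{2} = 102^{2} = 10404$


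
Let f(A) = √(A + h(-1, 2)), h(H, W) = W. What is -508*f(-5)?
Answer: -508*I*√3 ≈ -879.88*I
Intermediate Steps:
f(A) = √(2 + A) (f(A) = √(A + 2) = √(2 + A))
-508*f(-5) = -508*√(2 - 5) = -508*I*√3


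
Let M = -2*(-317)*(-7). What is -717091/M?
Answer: 717091/4438 ≈ 161.58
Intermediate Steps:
M = -4438 (M = 634*(-7) = -4438)
-717091/M = -717091/(-4438) = -717091*(-1/4438) = 717091/4438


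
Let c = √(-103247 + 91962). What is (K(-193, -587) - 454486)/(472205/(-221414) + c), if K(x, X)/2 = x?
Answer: 3170542684848176/36897374423059 + 7433239144259104*I*√11285/184486872115295 ≈ 85.929 + 4280.2*I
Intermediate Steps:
K(x, X) = 2*x
c = I*√11285 (c = √(-11285) = I*√11285 ≈ 106.23*I)
(K(-193, -587) - 454486)/(472205/(-221414) + c) = (2*(-193) - 454486)/(472205/(-221414) + I*√11285) = (-386 - 454486)/(472205*(-1/221414) + I*√11285) = -454872/(-472205/221414 + I*√11285)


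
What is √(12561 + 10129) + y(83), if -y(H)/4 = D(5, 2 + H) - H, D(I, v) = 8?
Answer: 300 + √22690 ≈ 450.63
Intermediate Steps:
y(H) = -32 + 4*H (y(H) = -4*(8 - H) = -32 + 4*H)
√(12561 + 10129) + y(83) = √(12561 + 10129) + (-32 + 4*83) = √22690 + (-32 + 332) = √22690 + 300 = 300 + √22690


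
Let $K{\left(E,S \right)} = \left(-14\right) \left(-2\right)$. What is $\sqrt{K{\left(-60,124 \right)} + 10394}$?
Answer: $3 \sqrt{1158} \approx 102.09$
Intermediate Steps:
$K{\left(E,S \right)} = 28$
$\sqrt{K{\left(-60,124 \right)} + 10394} = \sqrt{28 + 10394} = \sqrt{10422} = 3 \sqrt{1158}$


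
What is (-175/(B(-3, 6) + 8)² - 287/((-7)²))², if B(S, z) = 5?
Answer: 66487716/1399489 ≈ 47.509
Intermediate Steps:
(-175/(B(-3, 6) + 8)² - 287/((-7)²))² = (-175/(5 + 8)² - 287/((-7)²))² = (-175/(13²) - 287/49)² = (-175/169 - 287*1/49)² = (-175*1/169 - 41/7)² = (-175/169 - 41/7)² = (-8154/1183)² = 66487716/1399489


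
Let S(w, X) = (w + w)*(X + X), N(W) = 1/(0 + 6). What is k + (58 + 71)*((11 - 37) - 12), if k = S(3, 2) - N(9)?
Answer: -29269/6 ≈ -4878.2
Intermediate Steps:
N(W) = 1/6
S(w, X) = 4*X*w (S(w, X) = (2*w)*(2*X) = 4*X*w)
k = 143/6 (k = 4*2*3 - 1*1/6 = 24 - 1/6 = 143/6 ≈ 23.833)
k + (58 + 71)*((11 - 37) - 12) = 143/6 + (58 + 71)*((11 - 37) - 12) = 143/6 + 129*(-26 - 12) = 143/6 + 129*(-38) = 143/6 - 4902 = -29269/6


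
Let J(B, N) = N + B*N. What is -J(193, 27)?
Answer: -5238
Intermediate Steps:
-J(193, 27) = -27*(1 + 193) = -27*194 = -1*5238 = -5238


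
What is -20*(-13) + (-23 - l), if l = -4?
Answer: 241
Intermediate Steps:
-20*(-13) + (-23 - l) = -20*(-13) + (-23 - 1*(-4)) = 260 + (-23 + 4) = 260 - 19 = 241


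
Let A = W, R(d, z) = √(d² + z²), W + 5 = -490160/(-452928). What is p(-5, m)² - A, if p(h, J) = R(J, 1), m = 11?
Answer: 3564481/28308 ≈ 125.92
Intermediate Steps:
W = -110905/28308 (W = -5 - 490160/(-452928) = -5 - 490160*(-1/452928) = -5 + 30635/28308 = -110905/28308 ≈ -3.9178)
p(h, J) = √(1 + J²) (p(h, J) = √(J² + 1²) = √(J² + 1) = √(1 + J²))
A = -110905/28308 ≈ -3.9178
p(-5, m)² - A = (√(1 + 11²))² - 1*(-110905/28308) = (√(1 + 121))² + 110905/28308 = (√122)² + 110905/28308 = 122 + 110905/28308 = 3564481/28308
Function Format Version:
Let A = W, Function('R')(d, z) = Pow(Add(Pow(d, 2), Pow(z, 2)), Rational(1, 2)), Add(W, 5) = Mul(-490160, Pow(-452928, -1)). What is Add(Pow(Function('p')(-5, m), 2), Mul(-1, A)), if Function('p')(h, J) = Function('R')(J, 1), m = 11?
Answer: Rational(3564481, 28308) ≈ 125.92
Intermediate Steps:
W = Rational(-110905, 28308) (W = Add(-5, Mul(-490160, Pow(-452928, -1))) = Add(-5, Mul(-490160, Rational(-1, 452928))) = Add(-5, Rational(30635, 28308)) = Rational(-110905, 28308) ≈ -3.9178)
Function('p')(h, J) = Pow(Add(1, Pow(J, 2)), Rational(1, 2)) (Function('p')(h, J) = Pow(Add(Pow(J, 2), Pow(1, 2)), Rational(1, 2)) = Pow(Add(Pow(J, 2), 1), Rational(1, 2)) = Pow(Add(1, Pow(J, 2)), Rational(1, 2)))
A = Rational(-110905, 28308) ≈ -3.9178
Add(Pow(Function('p')(-5, m), 2), Mul(-1, A)) = Add(Pow(Pow(Add(1, Pow(11, 2)), Rational(1, 2)), 2), Mul(-1, Rational(-110905, 28308))) = Add(Pow(Pow(Add(1, 121), Rational(1, 2)), 2), Rational(110905, 28308)) = Add(Pow(Pow(122, Rational(1, 2)), 2), Rational(110905, 28308)) = Add(122, Rational(110905, 28308)) = Rational(3564481, 28308)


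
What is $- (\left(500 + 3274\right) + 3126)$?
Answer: $-6900$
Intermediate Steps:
$- (\left(500 + 3274\right) + 3126) = - (3774 + 3126) = \left(-1\right) 6900 = -6900$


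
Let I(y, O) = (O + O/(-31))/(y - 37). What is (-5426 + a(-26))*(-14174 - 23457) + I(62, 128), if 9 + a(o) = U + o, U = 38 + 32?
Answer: 31444652523/155 ≈ 2.0287e+8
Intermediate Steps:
U = 70
I(y, O) = 30*O/(31*(-37 + y)) (I(y, O) = (O + O*(-1/31))/(-37 + y) = (O - O/31)/(-37 + y) = (30*O/31)/(-37 + y) = 30*O/(31*(-37 + y)))
a(o) = 61 + o (a(o) = -9 + (70 + o) = 61 + o)
(-5426 + a(-26))*(-14174 - 23457) + I(62, 128) = (-5426 + (61 - 26))*(-14174 - 23457) + (30/31)*128/(-37 + 62) = (-5426 + 35)*(-37631) + (30/31)*128/25 = -5391*(-37631) + (30/31)*128*(1/25) = 202868721 + 768/155 = 31444652523/155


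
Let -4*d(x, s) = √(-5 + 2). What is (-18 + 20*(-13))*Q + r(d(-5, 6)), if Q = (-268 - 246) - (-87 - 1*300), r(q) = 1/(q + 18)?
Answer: 61044170/1729 + 4*I*√3/5187 ≈ 35306.0 + 0.0013357*I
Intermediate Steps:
d(x, s) = -I*√3/4 (d(x, s) = -√(-5 + 2)/4 = -I*√3/4)
r(q) = 1/(18 + q)
Q = -127 (Q = -514 - (-87 - 300) = -514 - 1*(-387) = -514 + 387 = -127)
(-18 + 20*(-13))*Q + r(d(-5, 6)) = (-18 + 20*(-13))*(-127) + 1/(18 - I*√3/4) = (-18 - 260)*(-127) + 1/(18 - I*√3/4) = -278*(-127) + 1/(18 - I*√3/4) = 35306 + 1/(18 - I*√3/4)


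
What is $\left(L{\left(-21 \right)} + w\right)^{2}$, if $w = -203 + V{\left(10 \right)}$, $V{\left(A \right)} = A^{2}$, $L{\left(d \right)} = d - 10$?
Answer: $17956$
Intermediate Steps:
$L{\left(d \right)} = -10 + d$ ($L{\left(d \right)} = d - 10 = -10 + d$)
$w = -103$ ($w = -203 + 10^{2} = -203 + 100 = -103$)
$\left(L{\left(-21 \right)} + w\right)^{2} = \left(\left(-10 - 21\right) - 103\right)^{2} = \left(-31 - 103\right)^{2} = \left(-134\right)^{2} = 17956$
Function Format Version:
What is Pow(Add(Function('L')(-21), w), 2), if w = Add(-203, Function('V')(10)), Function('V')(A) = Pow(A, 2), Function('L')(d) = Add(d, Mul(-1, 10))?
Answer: 17956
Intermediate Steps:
Function('L')(d) = Add(-10, d) (Function('L')(d) = Add(d, -10) = Add(-10, d))
w = -103 (w = Add(-203, Pow(10, 2)) = Add(-203, 100) = -103)
Pow(Add(Function('L')(-21), w), 2) = Pow(Add(Add(-10, -21), -103), 2) = Pow(Add(-31, -103), 2) = Pow(-134, 2) = 17956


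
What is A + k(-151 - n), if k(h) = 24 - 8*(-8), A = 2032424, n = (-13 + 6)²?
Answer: 2032512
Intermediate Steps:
n = 49 (n = (-7)² = 49)
k(h) = 88 (k(h) = 24 + 64 = 88)
A + k(-151 - n) = 2032424 + 88 = 2032512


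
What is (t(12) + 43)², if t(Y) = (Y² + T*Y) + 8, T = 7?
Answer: 77841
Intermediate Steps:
t(Y) = 8 + Y² + 7*Y (t(Y) = (Y² + 7*Y) + 8 = 8 + Y² + 7*Y)
(t(12) + 43)² = ((8 + 12² + 7*12) + 43)² = ((8 + 144 + 84) + 43)² = (236 + 43)² = 279² = 77841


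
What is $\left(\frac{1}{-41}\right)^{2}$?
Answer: $\frac{1}{1681} \approx 0.00059488$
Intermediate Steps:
$\left(\frac{1}{-41}\right)^{2} = \left(- \frac{1}{41}\right)^{2} = \frac{1}{1681}$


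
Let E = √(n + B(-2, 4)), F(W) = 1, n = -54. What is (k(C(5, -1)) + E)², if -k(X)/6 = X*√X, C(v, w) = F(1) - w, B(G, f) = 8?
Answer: 242 - 48*I*√23 ≈ 242.0 - 230.2*I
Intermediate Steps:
C(v, w) = 1 - w
E = I*√46 (E = √(-54 + 8) = √(-46) = I*√46 ≈ 6.7823*I)
k(X) = -6*X^(3/2) (k(X) = -6*X*√X = -6*X^(3/2))
(k(C(5, -1)) + E)² = (-6*(1 - 1*(-1))^(3/2) + I*√46)² = (-6*(1 + 1)^(3/2) + I*√46)² = (-12*√2 + I*√46)²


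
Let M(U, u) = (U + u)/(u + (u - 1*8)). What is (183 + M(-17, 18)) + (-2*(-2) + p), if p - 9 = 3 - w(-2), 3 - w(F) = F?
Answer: 5433/28 ≈ 194.04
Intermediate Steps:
w(F) = 3 - F
M(U, u) = (U + u)/(-8 + 2*u) (M(U, u) = (U + u)/(u + (u - 8)) = (U + u)/(u + (-8 + u)) = (U + u)/(-8 + 2*u))
p = 7 (p = 9 + (3 - (3 - 1*(-2))) = 9 + (3 - (3 + 2)) = 9 + (3 - 1*5) = 9 + (3 - 5) = 9 - 2 = 7)
(183 + M(-17, 18)) + (-2*(-2) + p) = (183 + (-17 + 18)/(2*(-4 + 18))) + (-2*(-2) + 7) = (183 + (1/2)*1/14) + (4 + 7) = (183 + (1/2)*(1/14)*1) + 11 = (183 + 1/28) + 11 = 5125/28 + 11 = 5433/28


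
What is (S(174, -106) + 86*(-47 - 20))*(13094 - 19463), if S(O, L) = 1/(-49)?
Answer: 1798217091/49 ≈ 3.6698e+7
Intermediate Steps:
S(O, L) = -1/49
(S(174, -106) + 86*(-47 - 20))*(13094 - 19463) = (-1/49 + 86*(-47 - 20))*(13094 - 19463) = (-1/49 + 86*(-67))*(-6369) = (-1/49 - 5762)*(-6369) = -282339/49*(-6369) = 1798217091/49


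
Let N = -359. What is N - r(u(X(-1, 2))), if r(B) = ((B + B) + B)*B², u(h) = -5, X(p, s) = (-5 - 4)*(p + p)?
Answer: 16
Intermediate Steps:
X(p, s) = -18*p
r(B) = 3*B³ (r(B) = (2*B + B)*B² = (3*B)*B² = 3*B³)
N - r(u(X(-1, 2))) = -359 - 3*(-5)³ = -359 - 3*(-125) = -359 - 1*(-375) = -359 + 375 = 16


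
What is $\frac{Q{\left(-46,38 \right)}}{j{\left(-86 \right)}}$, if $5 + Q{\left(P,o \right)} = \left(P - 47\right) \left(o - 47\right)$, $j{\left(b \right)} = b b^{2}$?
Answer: $- \frac{104}{79507} \approx -0.0013081$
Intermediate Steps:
$j{\left(b \right)} = b^{3}$
$Q{\left(P,o \right)} = -5 + \left(-47 + P\right) \left(-47 + o\right)$ ($Q{\left(P,o \right)} = -5 + \left(P - 47\right) \left(o - 47\right) = -5 + \left(-47 + P\right) \left(-47 + o\right)$)
$\frac{Q{\left(-46,38 \right)}}{j{\left(-86 \right)}} = \frac{2204 - -2162 - 1786 - 1748}{\left(-86\right)^{3}} = \frac{2204 + 2162 - 1786 - 1748}{-636056} = 832 \left(- \frac{1}{636056}\right) = - \frac{104}{79507}$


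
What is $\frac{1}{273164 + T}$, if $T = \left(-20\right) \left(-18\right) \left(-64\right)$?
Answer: $\frac{1}{250124} \approx 3.998 \cdot 10^{-6}$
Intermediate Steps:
$T = -23040$ ($T = 360 \left(-64\right) = -23040$)
$\frac{1}{273164 + T} = \frac{1}{273164 - 23040} = \frac{1}{250124}$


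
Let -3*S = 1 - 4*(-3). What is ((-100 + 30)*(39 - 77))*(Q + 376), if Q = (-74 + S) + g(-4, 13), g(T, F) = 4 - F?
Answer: 2303560/3 ≈ 7.6785e+5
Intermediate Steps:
S = -13/3 (S = -(1 - 4*(-3))/3 = -(1 + 12)/3 = -⅓*13 = -13/3 ≈ -4.3333)
Q = -262/3 (Q = (-74 - 13/3) + (4 - 1*13) = -235/3 + (4 - 13) = -235/3 - 9 = -262/3 ≈ -87.333)
((-100 + 30)*(39 - 77))*(Q + 376) = ((-100 + 30)*(39 - 77))*(-262/3 + 376) = -70*(-38)*(866/3) = 2660*(866/3) = 2303560/3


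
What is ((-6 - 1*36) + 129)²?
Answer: 7569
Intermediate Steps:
((-6 - 1*36) + 129)² = ((-6 - 36) + 129)² = (-42 + 129)² = 87² = 7569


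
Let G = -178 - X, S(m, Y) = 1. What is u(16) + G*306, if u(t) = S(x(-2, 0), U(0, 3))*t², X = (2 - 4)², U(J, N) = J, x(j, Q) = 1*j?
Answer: -55436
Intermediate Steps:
x(j, Q) = j
X = 4 (X = (-2)² = 4)
u(t) = t² (u(t) = 1*t² = t²)
G = -182 (G = -178 - 1*4 = -178 - 4 = -182)
u(16) + G*306 = 16² - 182*306 = 256 - 55692 = -55436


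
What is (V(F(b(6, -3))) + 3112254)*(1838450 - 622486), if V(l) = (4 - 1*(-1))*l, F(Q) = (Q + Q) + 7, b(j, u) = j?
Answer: 3784504339436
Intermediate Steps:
F(Q) = 7 + 2*Q (F(Q) = 2*Q + 7 = 7 + 2*Q)
V(l) = 5*l (V(l) = (4 + 1)*l = 5*l)
(V(F(b(6, -3))) + 3112254)*(1838450 - 622486) = (5*(7 + 2*6) + 3112254)*(1838450 - 622486) = (5*(7 + 12) + 3112254)*1215964 = (5*19 + 3112254)*1215964 = (95 + 3112254)*1215964 = 3112349*1215964 = 3784504339436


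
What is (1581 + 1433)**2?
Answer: 9084196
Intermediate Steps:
(1581 + 1433)**2 = 3014**2 = 9084196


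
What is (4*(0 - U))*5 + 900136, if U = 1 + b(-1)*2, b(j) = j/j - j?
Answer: 900036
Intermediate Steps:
b(j) = 1 - j
U = 5 (U = 1 + (1 - 1*(-1))*2 = 1 + (1 + 1)*2 = 1 + 2*2 = 1 + 4 = 5)
(4*(0 - U))*5 + 900136 = (4*(0 - 1*5))*5 + 900136 = (4*(0 - 5))*5 + 900136 = (4*(-5))*5 + 900136 = -20*5 + 900136 = -100 + 900136 = 900036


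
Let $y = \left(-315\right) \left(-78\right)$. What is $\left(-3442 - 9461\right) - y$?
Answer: $-37473$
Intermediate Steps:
$y = 24570$
$\left(-3442 - 9461\right) - y = \left(-3442 - 9461\right) - 24570 = -12903 - 24570 = -37473$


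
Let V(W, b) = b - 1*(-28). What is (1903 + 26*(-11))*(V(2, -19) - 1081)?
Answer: -1733424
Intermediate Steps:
V(W, b) = 28 + b (V(W, b) = b + 28 = 28 + b)
(1903 + 26*(-11))*(V(2, -19) - 1081) = (1903 + 26*(-11))*((28 - 19) - 1081) = (1903 - 286)*(9 - 1081) = 1617*(-1072) = -1733424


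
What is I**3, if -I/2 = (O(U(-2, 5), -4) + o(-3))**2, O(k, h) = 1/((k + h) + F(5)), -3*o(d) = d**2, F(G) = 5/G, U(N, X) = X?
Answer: -15625/8 ≈ -1953.1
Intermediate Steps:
o(d) = -d**2/3
O(k, h) = 1/(1 + h + k) (O(k, h) = 1/((k + h) + 5/5) = 1/((h + k) + 5*(1/5)) = 1/((h + k) + 1) = 1/(1 + h + k))
I = -25/2 (I = -2*(1/(1 - 4 + 5) - 1/3*(-3)**2)**2 = -2*(1/2 - 1/3*9)**2 = -2*(1/2 - 3)**2 = -2*(-5/2)**2 = -2*25/4 = -25/2 ≈ -12.500)
I**3 = (-25/2)**3 = -15625/8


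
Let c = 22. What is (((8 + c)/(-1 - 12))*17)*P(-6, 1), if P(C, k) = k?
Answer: -510/13 ≈ -39.231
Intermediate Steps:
(((8 + c)/(-1 - 12))*17)*P(-6, 1) = (((8 + 22)/(-1 - 12))*17)*1 = ((30/(-13))*17)*1 = ((30*(-1/13))*17)*1 = -30/13*17*1 = -510/13*1 = -510/13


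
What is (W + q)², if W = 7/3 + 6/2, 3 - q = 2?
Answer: 361/9 ≈ 40.111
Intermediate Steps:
q = 1 (q = 3 - 1*2 = 3 - 2 = 1)
W = 16/3 (W = 7*(⅓) + 6*(½) = 7/3 + 3 = 16/3 ≈ 5.3333)
(W + q)² = (16/3 + 1)² = (19/3)² = 361/9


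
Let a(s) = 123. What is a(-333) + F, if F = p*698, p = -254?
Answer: -177169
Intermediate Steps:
F = -177292 (F = -254*698 = -177292)
a(-333) + F = 123 - 177292 = -177169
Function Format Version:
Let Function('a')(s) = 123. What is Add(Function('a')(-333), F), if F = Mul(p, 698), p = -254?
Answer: -177169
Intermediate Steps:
F = -177292 (F = Mul(-254, 698) = -177292)
Add(Function('a')(-333), F) = Add(123, -177292) = -177169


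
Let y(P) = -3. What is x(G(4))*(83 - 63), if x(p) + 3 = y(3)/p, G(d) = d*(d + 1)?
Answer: -63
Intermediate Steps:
G(d) = d*(1 + d)
x(p) = -3 - 3/p
x(G(4))*(83 - 63) = (-3 - 3*1/(4*(1 + 4)))*(83 - 63) = (-3 - 3/(4*5))*20 = (-3 - 3/20)*20 = -63/20*20 = -63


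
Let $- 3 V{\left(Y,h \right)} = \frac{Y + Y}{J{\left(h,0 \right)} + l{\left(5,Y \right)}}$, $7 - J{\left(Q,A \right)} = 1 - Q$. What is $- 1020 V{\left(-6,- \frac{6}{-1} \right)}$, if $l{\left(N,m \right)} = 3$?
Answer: $-272$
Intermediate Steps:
$J{\left(Q,A \right)} = 6 + Q$ ($J{\left(Q,A \right)} = 7 - \left(1 - Q\right) = 7 + \left(-1 + Q\right) = 6 + Q$)
$V{\left(Y,h \right)} = - \frac{2 Y}{3 \left(9 + h\right)}$ ($V{\left(Y,h \right)} = - \frac{\left(Y + Y\right) \frac{1}{\left(6 + h\right) + 3}}{3} = - \frac{2 Y \frac{1}{9 + h}}{3} = - \frac{2 Y}{3 \left(9 + h\right)}$)
$- 1020 V{\left(-6,- \frac{6}{-1} \right)} = - 1020 \left(\left(-2\right) \left(-6\right) \frac{1}{27 + 3 \left(- \frac{6}{-1}\right)}\right) = - 1020 \left(\left(-2\right) \left(-6\right) \frac{1}{27 + 3 \left(\left(-6\right) \left(-1\right)\right)}\right) = - 1020 \left(\left(-2\right) \left(-6\right) \frac{1}{27 + 3 \cdot 6}\right) = - 1020 \left(\left(-2\right) \left(-6\right) \frac{1}{27 + 18}\right) = - 1020 \left(\left(-2\right) \left(-6\right) \frac{1}{45}\right) = \left(-1020\right) \frac{4}{15} = -272$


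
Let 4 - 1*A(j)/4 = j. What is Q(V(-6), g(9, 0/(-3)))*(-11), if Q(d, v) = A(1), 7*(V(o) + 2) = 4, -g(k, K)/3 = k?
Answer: -132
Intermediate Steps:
g(k, K) = -3*k
A(j) = 16 - 4*j
V(o) = -10/7 (V(o) = -2 + (1/7)*4 = -2 + 4/7 = -10/7)
Q(d, v) = 12 (Q(d, v) = 16 - 4*1 = 16 - 4 = 12)
Q(V(-6), g(9, 0/(-3)))*(-11) = 12*(-11) = -132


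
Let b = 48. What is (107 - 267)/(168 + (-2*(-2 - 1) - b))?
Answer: -80/63 ≈ -1.2698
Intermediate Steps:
(107 - 267)/(168 + (-2*(-2 - 1) - b)) = (107 - 267)/(168 + (-2*(-2 - 1) - 1*48)) = -160/(168 + (-2*(-3) - 48)) = -160/(168 + (6 - 48)) = -160/(168 - 42) = -160/126 = -160*1/126 = -80/63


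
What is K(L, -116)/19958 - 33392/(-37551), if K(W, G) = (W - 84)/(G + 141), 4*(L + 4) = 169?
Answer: 66636881767/74944285800 ≈ 0.88915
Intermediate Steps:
L = 153/4 (L = -4 + (1/4)*169 = -4 + 169/4 = 153/4 ≈ 38.250)
K(W, G) = (-84 + W)/(141 + G)
K(L, -116)/19958 - 33392/(-37551) = ((-84 + 153/4)/(141 - 116))/19958 - 33392/(-37551) = (-183/4/25)*(1/19958) - 33392*(-1/37551) = ((1/25)*(-183/4))*(1/19958) + 33392/37551 = -183/100*1/19958 + 33392/37551 = -183/1995800 + 33392/37551 = 66636881767/74944285800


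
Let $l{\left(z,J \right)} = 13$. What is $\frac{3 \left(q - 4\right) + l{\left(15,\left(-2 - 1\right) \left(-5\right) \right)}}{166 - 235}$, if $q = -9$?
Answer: $\frac{26}{69} \approx 0.37681$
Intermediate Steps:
$\frac{3 \left(q - 4\right) + l{\left(15,\left(-2 - 1\right) \left(-5\right) \right)}}{166 - 235} = \frac{3 \left(-9 - 4\right) + 13}{166 - 235} = \frac{3 \left(-13\right) + 13}{-69} = \left(-39 + 13\right) \left(- \frac{1}{69}\right) = \left(-26\right) \left(- \frac{1}{69}\right) = \frac{26}{69}$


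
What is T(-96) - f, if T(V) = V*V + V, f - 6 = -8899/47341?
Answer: 431474773/47341 ≈ 9114.2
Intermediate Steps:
f = 275147/47341 (f = 6 - 8899/47341 = 275147/47341 ≈ 5.8120)
T(V) = V + V² (T(V) = V² + V = V + V²)
T(-96) - f = -96*(1 - 96) - 1*275147/47341 = -96*(-95) - 275147/47341 = 9120 - 275147/47341 = 431474773/47341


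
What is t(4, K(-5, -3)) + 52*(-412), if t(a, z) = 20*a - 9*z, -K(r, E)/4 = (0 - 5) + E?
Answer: -21632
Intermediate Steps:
K(r, E) = 20 - 4*E (K(r, E) = -4*((0 - 5) + E) = -4*(-5 + E) = 20 - 4*E)
t(a, z) = -9*z + 20*a
t(4, K(-5, -3)) + 52*(-412) = (-9*(20 - 4*(-3)) + 20*4) + 52*(-412) = (-9*(20 + 12) + 80) - 21424 = (-9*32 + 80) - 21424 = (-288 + 80) - 21424 = -208 - 21424 = -21632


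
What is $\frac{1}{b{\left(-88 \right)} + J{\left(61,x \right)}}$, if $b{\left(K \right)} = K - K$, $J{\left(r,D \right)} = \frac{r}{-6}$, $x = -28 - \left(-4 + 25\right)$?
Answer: $- \frac{6}{61} \approx -0.098361$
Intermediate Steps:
$x = -49$ ($x = -28 - 21 = -49$)
$J{\left(r,D \right)} = - \frac{r}{6}$ ($J{\left(r,D \right)} = r \left(- \frac{1}{6}\right) = - \frac{r}{6}$)
$b{\left(K \right)} = 0$
$\frac{1}{b{\left(-88 \right)} + J{\left(61,x \right)}} = \frac{1}{0 - \frac{61}{6}} = \frac{1}{- \frac{61}{6}} = - \frac{6}{61}$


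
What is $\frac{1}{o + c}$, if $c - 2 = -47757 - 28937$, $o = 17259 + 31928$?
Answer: $- \frac{1}{27505} \approx -3.6357 \cdot 10^{-5}$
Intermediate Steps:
$o = 49187$
$c = -76692$ ($c = 2 - 76694 = -76692$)
$\frac{1}{o + c} = \frac{1}{49187 - 76692} = \frac{1}{-27505} = - \frac{1}{27505}$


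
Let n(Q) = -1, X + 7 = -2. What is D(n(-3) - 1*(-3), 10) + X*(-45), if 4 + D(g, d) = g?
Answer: 403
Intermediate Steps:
X = -9 (X = -7 - 2 = -9)
D(g, d) = -4 + g
D(n(-3) - 1*(-3), 10) + X*(-45) = (-4 + (-1 - 1*(-3))) - 9*(-45) = (-4 + (-1 + 3)) + 405 = (-4 + 2) + 405 = -2 + 405 = 403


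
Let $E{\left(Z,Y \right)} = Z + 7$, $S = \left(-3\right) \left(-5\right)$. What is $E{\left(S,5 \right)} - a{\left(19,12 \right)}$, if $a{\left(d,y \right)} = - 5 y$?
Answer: $82$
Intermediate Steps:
$S = 15$
$E{\left(Z,Y \right)} = 7 + Z$
$E{\left(S,5 \right)} - a{\left(19,12 \right)} = \left(7 + 15\right) - \left(-5\right) 12 = 22 - -60 = 22 + 60 = 82$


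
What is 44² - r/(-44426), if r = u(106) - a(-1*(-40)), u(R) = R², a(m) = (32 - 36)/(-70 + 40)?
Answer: 645149789/333195 ≈ 1936.3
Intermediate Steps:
a(m) = 2/15 (a(m) = -4/(-30) = -4*(-1/30) = 2/15)
r = 168538/15 (r = 106² - 1*2/15 = 11236 - 2/15 = 168538/15 ≈ 11236.)
44² - r/(-44426) = 44² - 168538/(15*(-44426)) = 1936 - 168538*(-1)/(15*44426) = 1936 - 1*(-84269/333195) = 1936 + 84269/333195 = 645149789/333195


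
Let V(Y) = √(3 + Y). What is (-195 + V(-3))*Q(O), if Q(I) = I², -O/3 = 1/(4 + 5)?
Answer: -65/3 ≈ -21.667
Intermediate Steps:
O = -⅓ (O = -3/(4 + 5) = -3/9 = -3*⅑ = -⅓ ≈ -0.33333)
(-195 + V(-3))*Q(O) = (-195 + √(3 - 3))*(-⅓)² = (-195 + √0)*(⅑) = (-195 + 0)*(⅑) = -195*⅑ = -65/3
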